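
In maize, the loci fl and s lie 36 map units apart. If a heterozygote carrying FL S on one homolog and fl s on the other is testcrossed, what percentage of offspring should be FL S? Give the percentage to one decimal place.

32.0%

A map distance of 36 map units corresponds to a recombination frequency of 0.360.
The F1 is FL S / fl s, so FL S is a parental gamete class with expected frequency (1 − r)/2 = 0.640/2 = 0.3200.
That is 0.3200 = 32.0% of the progeny.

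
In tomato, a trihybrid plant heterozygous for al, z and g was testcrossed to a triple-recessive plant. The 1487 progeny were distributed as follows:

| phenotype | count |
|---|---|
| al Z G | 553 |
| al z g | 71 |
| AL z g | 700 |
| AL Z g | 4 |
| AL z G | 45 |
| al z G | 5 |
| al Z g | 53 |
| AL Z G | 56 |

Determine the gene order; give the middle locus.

z

The two most frequent reciprocal classes, al Z G and AL z g, are the parental types, so the F1 was al Z G / AL z g.
The two rarest classes, al z G and AL Z g, are the double crossovers. Comparing them with the parentals, only the z allele has switched, so z is the middle locus and the order is g – z – al.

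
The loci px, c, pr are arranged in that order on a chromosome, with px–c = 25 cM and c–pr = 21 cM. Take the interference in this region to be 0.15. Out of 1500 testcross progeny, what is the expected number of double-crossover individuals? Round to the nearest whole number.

67

Map distances give recombination frequencies of 0.250 and 0.210 for the two intervals.
With interference 0.15 (so coincidence = 0.85), expected double-crossover frequency = 0.250 × 0.210 × 0.85 = 0.04462.
Expected number = 0.04462 × 1500 = 66.94 ≈ 67.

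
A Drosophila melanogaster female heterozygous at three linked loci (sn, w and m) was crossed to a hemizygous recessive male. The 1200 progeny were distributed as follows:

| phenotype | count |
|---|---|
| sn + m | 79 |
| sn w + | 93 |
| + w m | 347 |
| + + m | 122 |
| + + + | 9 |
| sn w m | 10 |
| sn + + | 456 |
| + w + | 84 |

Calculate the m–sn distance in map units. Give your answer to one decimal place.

15.2 map units

The two most frequent reciprocal classes, sn + + and + w m, are the parental types, so the F1 was sn + + / + w m.
The two rarest classes, + + + and sn w m, are the double crossovers. Comparing them with the parentals, only the sn allele has switched, so sn is the middle locus and the order is w – sn – m.
Crossovers in the sn–m interval produce the single-crossover classes sn + m and + w + (79 + 84 = 163) plus the double crossovers (19).
RF(sn–m) = (163 + 19) / 1200 = 182/1200 = 0.1517 → 15.2 map units.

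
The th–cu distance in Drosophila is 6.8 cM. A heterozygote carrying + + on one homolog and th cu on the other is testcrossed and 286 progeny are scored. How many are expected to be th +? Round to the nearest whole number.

A map distance of 6.8 cM corresponds to a recombination frequency of 0.068.
The F1 is + + / th cu, so th + is a recombinant gamete class with expected frequency r/2 = 0.068/2 = 0.0340.
Expected number = 0.0340 × 286 = 9.72 ≈ 10.

10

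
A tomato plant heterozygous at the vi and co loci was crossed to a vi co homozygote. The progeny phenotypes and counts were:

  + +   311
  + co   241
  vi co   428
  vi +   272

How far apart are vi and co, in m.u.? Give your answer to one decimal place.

The two most frequent classes, + + (311) and vi co (428), are the parental types, so the F1 was + + / vi co.
The recombinant classes are + co and vi +: 241 + 272 = 513.
Recombination frequency = 513/1252 = 0.4097 ≈ 41.0%, i.e. 41.0 m.u.

41.0 m.u.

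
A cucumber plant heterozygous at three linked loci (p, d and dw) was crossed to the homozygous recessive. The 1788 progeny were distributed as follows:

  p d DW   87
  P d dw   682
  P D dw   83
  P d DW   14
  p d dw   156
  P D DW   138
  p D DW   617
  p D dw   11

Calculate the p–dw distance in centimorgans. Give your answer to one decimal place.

17.8 centimorgans

The two most frequent reciprocal classes, P d dw and p D DW, are the parental types, so the F1 was P d dw / p D DW.
The two rarest classes, P d DW and p D dw, are the double crossovers. Comparing them with the parentals, only the dw allele has switched, so dw is the middle locus and the order is p – dw – d.
Crossovers in the p–dw interval produce the single-crossover classes p d dw and P D DW (156 + 138 = 294) plus the double crossovers (25).
RF(p–dw) = (294 + 25) / 1788 = 319/1788 = 0.1784 → 17.8 centimorgans.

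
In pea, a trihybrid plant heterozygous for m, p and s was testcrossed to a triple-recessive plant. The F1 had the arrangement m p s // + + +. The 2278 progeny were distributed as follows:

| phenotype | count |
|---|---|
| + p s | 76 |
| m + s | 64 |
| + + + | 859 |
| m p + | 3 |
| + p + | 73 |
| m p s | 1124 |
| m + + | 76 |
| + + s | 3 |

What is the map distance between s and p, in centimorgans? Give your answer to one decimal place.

The two rarest classes, m p + and + + s, are the double crossovers. Comparing them with the parentals, only the s allele has switched, so s is the middle locus and the order is p – s – m.
Crossovers in the p–s interval produce the single-crossover classes m + s and + p + (64 + 73 = 137) plus the double crossovers (6).
RF(p–s) = (137 + 6) / 2278 = 143/2278 = 0.0628 → 6.3 centimorgans.

6.3 centimorgans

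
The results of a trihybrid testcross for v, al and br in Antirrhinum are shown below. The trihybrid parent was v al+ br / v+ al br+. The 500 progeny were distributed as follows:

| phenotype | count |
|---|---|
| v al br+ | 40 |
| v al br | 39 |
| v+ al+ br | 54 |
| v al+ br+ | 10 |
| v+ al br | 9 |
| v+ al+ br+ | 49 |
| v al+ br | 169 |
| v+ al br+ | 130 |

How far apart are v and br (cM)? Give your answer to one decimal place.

22.6 cM

The two rarest classes, v al+ br+ and v+ al br, are the double crossovers. Comparing them with the parentals, only the br allele has switched, so br is the middle locus and the order is v – br – al.
Crossovers in the v–br interval produce the single-crossover classes v+ al+ br and v al br+ (54 + 40 = 94) plus the double crossovers (19).
RF(v–br) = (94 + 19) / 500 = 113/500 = 0.2260 → 22.6 cM.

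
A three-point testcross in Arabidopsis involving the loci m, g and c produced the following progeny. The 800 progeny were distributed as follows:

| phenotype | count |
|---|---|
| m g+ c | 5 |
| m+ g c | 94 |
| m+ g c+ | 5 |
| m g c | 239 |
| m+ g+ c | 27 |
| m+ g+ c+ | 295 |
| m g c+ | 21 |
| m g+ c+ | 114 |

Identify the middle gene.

The two most frequent reciprocal classes, m+ g+ c+ and m g c, are the parental types, so the F1 was m+ g+ c+ / m g c.
The two rarest classes, m+ g c+ and m g+ c, are the double crossovers. Comparing them with the parentals, only the g allele has switched, so g is the middle locus and the order is m – g – c.

g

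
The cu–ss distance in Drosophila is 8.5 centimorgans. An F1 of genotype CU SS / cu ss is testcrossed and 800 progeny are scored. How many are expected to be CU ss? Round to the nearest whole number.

34

A map distance of 8.5 centimorgans corresponds to a recombination frequency of 0.085.
The F1 is CU SS / cu ss, so CU ss is a recombinant gamete class with expected frequency r/2 = 0.085/2 = 0.0425.
Expected number = 0.0425 × 800 = 34.00 ≈ 34.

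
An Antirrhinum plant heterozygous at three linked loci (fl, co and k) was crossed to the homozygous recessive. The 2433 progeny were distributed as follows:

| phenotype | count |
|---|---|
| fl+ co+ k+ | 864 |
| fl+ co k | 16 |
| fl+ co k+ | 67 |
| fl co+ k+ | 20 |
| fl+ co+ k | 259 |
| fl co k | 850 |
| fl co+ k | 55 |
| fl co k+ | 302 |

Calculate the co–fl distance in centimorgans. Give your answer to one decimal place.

6.5 centimorgans

The two most frequent reciprocal classes, fl co k and fl+ co+ k+, are the parental types, so the F1 was fl co k / fl+ co+ k+.
The two rarest classes, fl+ co k and fl co+ k+, are the double crossovers. Comparing them with the parentals, only the fl allele has switched, so fl is the middle locus and the order is k – fl – co.
Crossovers in the fl–co interval produce the single-crossover classes fl co+ k and fl+ co k+ (55 + 67 = 122) plus the double crossovers (36).
RF(fl–co) = (122 + 36) / 2433 = 158/2433 = 0.0649 → 6.5 centimorgans.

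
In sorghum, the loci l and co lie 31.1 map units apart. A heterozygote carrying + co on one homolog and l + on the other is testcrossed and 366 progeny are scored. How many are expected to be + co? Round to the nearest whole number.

126

A map distance of 31.1 map units corresponds to a recombination frequency of 0.311.
The F1 is + co / l +, so + co is a parental gamete class with expected frequency (1 − r)/2 = 0.689/2 = 0.3445.
Expected number = 0.3445 × 366 = 126.09 ≈ 126.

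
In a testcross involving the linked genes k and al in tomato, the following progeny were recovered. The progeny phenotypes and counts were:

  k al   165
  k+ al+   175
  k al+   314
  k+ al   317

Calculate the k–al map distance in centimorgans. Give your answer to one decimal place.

The two most frequent classes, k+ al (317) and k al+ (314), are the parental types, so the F1 was k+ al / k al+.
The recombinant classes are k+ al+ and k al: 175 + 165 = 340.
Recombination frequency = 340/971 = 0.3502 ≈ 35.0%, i.e. 35.0 centimorgans.

35.0 centimorgans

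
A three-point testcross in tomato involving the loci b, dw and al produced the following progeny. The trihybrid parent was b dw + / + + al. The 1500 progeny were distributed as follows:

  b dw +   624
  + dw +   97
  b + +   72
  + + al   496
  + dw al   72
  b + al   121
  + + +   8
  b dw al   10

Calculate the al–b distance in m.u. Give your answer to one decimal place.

15.7 m.u.

The two rarest classes, b dw al and + + +, are the double crossovers. Comparing them with the parentals, only the al allele has switched, so al is the middle locus and the order is b – al – dw.
Crossovers in the b–al interval produce the single-crossover classes + dw + and b + al (97 + 121 = 218) plus the double crossovers (18).
RF(b–al) = (218 + 18) / 1500 = 236/1500 = 0.1573 → 15.7 m.u.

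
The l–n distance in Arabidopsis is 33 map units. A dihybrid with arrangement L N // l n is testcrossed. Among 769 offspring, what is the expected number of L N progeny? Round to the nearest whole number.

A map distance of 33 map units corresponds to a recombination frequency of 0.330.
The F1 is L N / l n, so L N is a parental gamete class with expected frequency (1 − r)/2 = 0.670/2 = 0.3350.
Expected number = 0.3350 × 769 = 257.61 ≈ 258.

258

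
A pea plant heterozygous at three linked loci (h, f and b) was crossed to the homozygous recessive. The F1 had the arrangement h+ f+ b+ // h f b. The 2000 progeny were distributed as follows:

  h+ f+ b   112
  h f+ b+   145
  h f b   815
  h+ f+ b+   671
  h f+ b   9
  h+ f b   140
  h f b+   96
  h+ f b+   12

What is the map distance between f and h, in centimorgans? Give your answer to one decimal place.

The two rarest classes, h+ f b+ and h f+ b, are the double crossovers. Comparing them with the parentals, only the f allele has switched, so f is the middle locus and the order is h – f – b.
Crossovers in the h–f interval produce the single-crossover classes h f+ b+ and h+ f b (145 + 140 = 285) plus the double crossovers (21).
RF(h–f) = (285 + 21) / 2000 = 306/2000 = 0.1530 → 15.3 centimorgans.

15.3 centimorgans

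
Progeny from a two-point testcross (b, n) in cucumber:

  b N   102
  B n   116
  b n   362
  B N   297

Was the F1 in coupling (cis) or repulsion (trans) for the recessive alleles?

The two most frequent classes are B N (297) and b n (362); these are the parental (non-recombinant) types.
So the F1 carried B N on one chromosome and b n on the other — the recessive alleles are on the same chromosome (cis / coupling).

cis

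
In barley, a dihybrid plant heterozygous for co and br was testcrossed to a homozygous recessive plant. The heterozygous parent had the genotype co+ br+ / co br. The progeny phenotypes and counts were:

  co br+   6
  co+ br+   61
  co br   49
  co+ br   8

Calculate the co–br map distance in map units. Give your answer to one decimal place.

The recombinant classes are co+ br and co br+: 8 + 6 = 14.
Recombination frequency = 14/124 = 0.1129 ≈ 11.3%, i.e. 11.3 map units.

11.3 map units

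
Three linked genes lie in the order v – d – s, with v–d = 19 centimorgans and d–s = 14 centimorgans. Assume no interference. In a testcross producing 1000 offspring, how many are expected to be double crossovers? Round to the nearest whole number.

Map distances give recombination frequencies of 0.190 and 0.140 for the two intervals.
With no interference, expected double-crossover frequency = 0.190 × 0.140 = 0.02660.
Expected number = 0.02660 × 1000 = 26.60 ≈ 27.

27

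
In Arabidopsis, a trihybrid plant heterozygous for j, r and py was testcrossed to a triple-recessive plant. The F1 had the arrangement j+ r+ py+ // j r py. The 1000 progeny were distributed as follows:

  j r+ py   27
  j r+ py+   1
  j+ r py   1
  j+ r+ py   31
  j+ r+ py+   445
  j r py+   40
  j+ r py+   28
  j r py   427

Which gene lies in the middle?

The two rarest classes, j r+ py+ and j+ r py, are the double crossovers. Comparing them with the parentals, only the j allele has switched, so j is the middle locus and the order is py – j – r.

j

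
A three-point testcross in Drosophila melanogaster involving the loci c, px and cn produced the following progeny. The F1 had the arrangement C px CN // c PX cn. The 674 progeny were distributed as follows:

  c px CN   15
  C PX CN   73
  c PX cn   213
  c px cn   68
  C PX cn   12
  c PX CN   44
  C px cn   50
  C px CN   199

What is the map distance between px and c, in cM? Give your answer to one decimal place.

The two rarest classes, c px CN and C PX cn, are the double crossovers. Comparing them with the parentals, only the c allele has switched, so c is the middle locus and the order is px – c – cn.
Crossovers in the px–c interval produce the single-crossover classes C PX CN and c px cn (73 + 68 = 141) plus the double crossovers (27).
RF(px–c) = (141 + 27) / 674 = 168/674 = 0.2493 → 24.9 cM.

24.9 cM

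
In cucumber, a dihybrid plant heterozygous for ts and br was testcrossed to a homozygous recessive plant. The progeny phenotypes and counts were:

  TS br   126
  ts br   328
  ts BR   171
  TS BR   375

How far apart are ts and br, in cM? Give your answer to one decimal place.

The two most frequent classes, TS BR (375) and ts br (328), are the parental types, so the F1 was TS BR / ts br.
The recombinant classes are TS br and ts BR: 126 + 171 = 297.
Recombination frequency = 297/1000 = 0.2970 ≈ 29.7%, i.e. 29.7 cM.

29.7 cM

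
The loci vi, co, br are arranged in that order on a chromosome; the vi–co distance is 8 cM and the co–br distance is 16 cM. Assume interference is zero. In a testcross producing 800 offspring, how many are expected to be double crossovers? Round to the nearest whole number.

Map distances give recombination frequencies of 0.080 and 0.160 for the two intervals.
With no interference, expected double-crossover frequency = 0.080 × 0.160 = 0.01280.
Expected number = 0.01280 × 800 = 10.24 ≈ 10.

10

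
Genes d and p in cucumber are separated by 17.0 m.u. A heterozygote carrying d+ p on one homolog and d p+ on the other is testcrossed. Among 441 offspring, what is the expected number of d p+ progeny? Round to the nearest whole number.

183

A map distance of 17.0 m.u. corresponds to a recombination frequency of 0.170.
The F1 is d+ p / d p+, so d p+ is a parental gamete class with expected frequency (1 − r)/2 = 0.830/2 = 0.4150.
Expected number = 0.4150 × 441 = 183.01 ≈ 183.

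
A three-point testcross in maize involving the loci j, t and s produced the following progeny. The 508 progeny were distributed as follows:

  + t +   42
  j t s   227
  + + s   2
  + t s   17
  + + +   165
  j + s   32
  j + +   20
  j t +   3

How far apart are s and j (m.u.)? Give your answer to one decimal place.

8.3 m.u.

The two most frequent reciprocal classes, j t s and + + +, are the parental types, so the F1 was j t s / + + +.
The two rarest classes, j t + and + + s, are the double crossovers. Comparing them with the parentals, only the s allele has switched, so s is the middle locus and the order is j – s – t.
Crossovers in the j–s interval produce the single-crossover classes + t s and j + + (17 + 20 = 37) plus the double crossovers (5).
RF(j–s) = (37 + 5) / 508 = 42/508 = 0.0827 → 8.3 m.u.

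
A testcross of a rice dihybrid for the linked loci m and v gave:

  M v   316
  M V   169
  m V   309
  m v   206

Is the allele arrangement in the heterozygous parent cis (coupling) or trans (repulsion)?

The two most frequent classes are M v (316) and m V (309); these are the parental (non-recombinant) types.
So the F1 carried M v on one chromosome and m V on the other — the recessive alleles are on opposite chromosomes (trans / repulsion).

trans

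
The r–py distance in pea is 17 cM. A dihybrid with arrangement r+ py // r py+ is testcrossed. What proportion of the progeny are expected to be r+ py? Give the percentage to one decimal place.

A map distance of 17 cM corresponds to a recombination frequency of 0.170.
The F1 is r+ py / r py+, so r+ py is a parental gamete class with expected frequency (1 − r)/2 = 0.830/2 = 0.4150.
That is 0.4150 = 41.5% of the progeny.

41.5%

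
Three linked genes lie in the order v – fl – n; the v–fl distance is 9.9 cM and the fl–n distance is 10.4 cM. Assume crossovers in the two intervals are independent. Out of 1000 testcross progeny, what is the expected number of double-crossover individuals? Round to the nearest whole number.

Map distances give recombination frequencies of 0.099 and 0.104 for the two intervals.
With no interference, expected double-crossover frequency = 0.099 × 0.104 = 0.01030.
Expected number = 0.01030 × 1000 = 10.30 ≈ 10.

10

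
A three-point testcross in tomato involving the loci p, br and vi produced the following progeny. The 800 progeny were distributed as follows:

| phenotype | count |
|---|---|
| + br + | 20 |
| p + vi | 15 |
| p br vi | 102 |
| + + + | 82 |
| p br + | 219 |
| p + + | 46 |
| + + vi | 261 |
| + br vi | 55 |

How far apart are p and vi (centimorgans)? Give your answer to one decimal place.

27.4 centimorgans

The two most frequent reciprocal classes, p br + and + + vi, are the parental types, so the F1 was p br + / + + vi.
The two rarest classes, + br + and p + vi, are the double crossovers. Comparing them with the parentals, only the p allele has switched, so p is the middle locus and the order is vi – p – br.
Crossovers in the vi–p interval produce the single-crossover classes p br vi and + + + (102 + 82 = 184) plus the double crossovers (35).
RF(vi–p) = (184 + 35) / 800 = 219/800 = 0.2737 → 27.4 centimorgans.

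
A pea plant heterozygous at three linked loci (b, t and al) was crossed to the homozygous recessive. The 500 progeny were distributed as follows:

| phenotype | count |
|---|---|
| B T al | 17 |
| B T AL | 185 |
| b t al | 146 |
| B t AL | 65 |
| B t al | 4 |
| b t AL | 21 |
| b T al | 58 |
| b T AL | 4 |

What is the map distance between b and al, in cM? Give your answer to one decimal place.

The two most frequent reciprocal classes, b t al and B T AL, are the parental types, so the F1 was b t al / B T AL.
The two rarest classes, B t al and b T AL, are the double crossovers. Comparing them with the parentals, only the b allele has switched, so b is the middle locus and the order is t – b – al.
Crossovers in the b–al interval produce the single-crossover classes b t AL and B T al (21 + 17 = 38) plus the double crossovers (8).
RF(b–al) = (38 + 8) / 500 = 46/500 = 0.0920 → 9.2 cM.

9.2 cM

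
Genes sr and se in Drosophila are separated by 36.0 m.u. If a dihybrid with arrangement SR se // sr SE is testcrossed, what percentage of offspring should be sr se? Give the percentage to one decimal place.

A map distance of 36.0 m.u. corresponds to a recombination frequency of 0.360.
The F1 is SR se / sr SE, so sr se is a recombinant gamete class with expected frequency r/2 = 0.360/2 = 0.1800.
That is 0.1800 = 18.0% of the progeny.

18.0%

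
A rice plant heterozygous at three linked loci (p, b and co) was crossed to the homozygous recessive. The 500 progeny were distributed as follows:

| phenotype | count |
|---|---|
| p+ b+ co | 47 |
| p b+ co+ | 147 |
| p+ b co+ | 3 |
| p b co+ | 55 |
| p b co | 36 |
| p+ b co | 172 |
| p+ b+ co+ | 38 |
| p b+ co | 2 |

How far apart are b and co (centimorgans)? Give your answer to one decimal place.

The two most frequent reciprocal classes, p+ b co and p b+ co+, are the parental types, so the F1 was p+ b co / p b+ co+.
The two rarest classes, p+ b co+ and p b+ co, are the double crossovers. Comparing them with the parentals, only the co allele has switched, so co is the middle locus and the order is b – co – p.
Crossovers in the b–co interval produce the single-crossover classes p+ b+ co and p b co+ (47 + 55 = 102) plus the double crossovers (5).
RF(b–co) = (102 + 5) / 500 = 107/500 = 0.2140 → 21.4 centimorgans.

21.4 centimorgans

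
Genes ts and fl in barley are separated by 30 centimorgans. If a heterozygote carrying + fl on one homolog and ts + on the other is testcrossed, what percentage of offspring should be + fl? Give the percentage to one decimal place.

35.0%

A map distance of 30 centimorgans corresponds to a recombination frequency of 0.300.
The F1 is + fl / ts +, so + fl is a parental gamete class with expected frequency (1 − r)/2 = 0.700/2 = 0.3500.
That is 0.3500 = 35.0% of the progeny.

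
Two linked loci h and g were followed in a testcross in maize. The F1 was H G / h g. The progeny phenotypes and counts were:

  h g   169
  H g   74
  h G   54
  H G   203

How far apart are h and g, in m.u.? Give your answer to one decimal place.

The recombinant classes are H g and h G: 74 + 54 = 128.
Recombination frequency = 128/500 = 0.2560 ≈ 25.6%, i.e. 25.6 m.u.

25.6 m.u.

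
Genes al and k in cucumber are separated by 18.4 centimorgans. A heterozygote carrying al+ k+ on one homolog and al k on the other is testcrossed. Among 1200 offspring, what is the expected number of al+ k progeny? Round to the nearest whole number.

A map distance of 18.4 centimorgans corresponds to a recombination frequency of 0.184.
The F1 is al+ k+ / al k, so al+ k is a recombinant gamete class with expected frequency r/2 = 0.184/2 = 0.0920.
Expected number = 0.0920 × 1200 = 110.40 ≈ 110.

110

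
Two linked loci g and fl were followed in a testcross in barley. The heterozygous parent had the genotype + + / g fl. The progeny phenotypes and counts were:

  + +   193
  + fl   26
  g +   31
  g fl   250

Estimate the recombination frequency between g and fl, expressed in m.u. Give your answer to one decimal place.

11.4 m.u.

The recombinant classes are + fl and g +: 26 + 31 = 57.
Recombination frequency = 57/500 = 0.1140 ≈ 11.4%, i.e. 11.4 m.u.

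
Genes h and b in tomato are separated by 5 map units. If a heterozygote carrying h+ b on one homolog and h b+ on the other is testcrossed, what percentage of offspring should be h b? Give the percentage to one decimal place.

A map distance of 5 map units corresponds to a recombination frequency of 0.050.
The F1 is h+ b / h b+, so h b is a recombinant gamete class with expected frequency r/2 = 0.050/2 = 0.0250.
That is 0.0250 = 2.5% of the progeny.

2.5%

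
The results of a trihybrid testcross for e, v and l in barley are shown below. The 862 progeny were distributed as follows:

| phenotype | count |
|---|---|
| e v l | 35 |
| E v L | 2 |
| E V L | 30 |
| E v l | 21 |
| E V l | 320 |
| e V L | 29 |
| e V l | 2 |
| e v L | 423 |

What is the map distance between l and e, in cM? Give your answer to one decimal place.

The two most frequent reciprocal classes, e v L and E V l, are the parental types, so the F1 was e v L / E V l.
The two rarest classes, E v L and e V l, are the double crossovers. Comparing them with the parentals, only the e allele has switched, so e is the middle locus and the order is l – e – v.
Crossovers in the l–e interval produce the single-crossover classes e v l and E V L (35 + 30 = 65) plus the double crossovers (4).
RF(l–e) = (65 + 4) / 862 = 69/862 = 0.0800 → 8.0 cM.

8.0 cM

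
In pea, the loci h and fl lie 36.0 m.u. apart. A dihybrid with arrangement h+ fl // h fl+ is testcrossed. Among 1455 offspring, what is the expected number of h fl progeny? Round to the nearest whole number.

A map distance of 36.0 m.u. corresponds to a recombination frequency of 0.360.
The F1 is h+ fl / h fl+, so h fl is a recombinant gamete class with expected frequency r/2 = 0.360/2 = 0.1800.
Expected number = 0.1800 × 1455 = 261.90 ≈ 262.

262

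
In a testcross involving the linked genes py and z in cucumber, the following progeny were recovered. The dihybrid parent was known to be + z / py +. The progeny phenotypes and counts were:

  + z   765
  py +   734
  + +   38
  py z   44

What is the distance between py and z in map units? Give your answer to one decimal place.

5.2 map units

The recombinant classes are + + and py z: 38 + 44 = 82.
Recombination frequency = 82/1581 = 0.0519 ≈ 5.2%, i.e. 5.2 map units.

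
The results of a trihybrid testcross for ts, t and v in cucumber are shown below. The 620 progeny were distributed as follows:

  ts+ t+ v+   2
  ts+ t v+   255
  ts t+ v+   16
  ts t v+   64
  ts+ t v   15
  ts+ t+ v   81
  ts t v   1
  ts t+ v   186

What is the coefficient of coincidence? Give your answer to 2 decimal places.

The two most frequent reciprocal classes, ts t+ v and ts+ t v+, are the parental types, so the F1 was ts t+ v / ts+ t v+.
The two rarest classes, ts t v and ts+ t+ v+, are the double crossovers. Comparing them with the parentals, only the t allele has switched, so t is the middle locus and the order is ts – t – v.
ts–t: (145 + 3)/620 = 0.2387; t–v: (31 + 3)/620 = 0.0548.
Expected DCO frequency = 0.2387 × 0.0548 ≈ 0.01308; observed = 3/620 ≈ 0.00484.
Coefficient of coincidence = 0.00484/0.01308 ≈ 0.37.

0.37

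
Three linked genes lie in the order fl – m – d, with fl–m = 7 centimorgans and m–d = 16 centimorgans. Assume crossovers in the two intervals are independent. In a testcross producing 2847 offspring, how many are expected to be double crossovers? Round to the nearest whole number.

Map distances give recombination frequencies of 0.070 and 0.160 for the two intervals.
With no interference, expected double-crossover frequency = 0.070 × 0.160 = 0.01120.
Expected number = 0.01120 × 2847 = 31.89 ≈ 32.

32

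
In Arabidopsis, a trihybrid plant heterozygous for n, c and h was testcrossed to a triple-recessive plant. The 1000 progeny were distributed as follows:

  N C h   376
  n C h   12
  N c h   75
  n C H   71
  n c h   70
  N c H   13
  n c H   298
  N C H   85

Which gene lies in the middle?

n

The two most frequent reciprocal classes, N C h and n c H, are the parental types, so the F1 was N C h / n c H.
The two rarest classes, n C h and N c H, are the double crossovers. Comparing them with the parentals, only the n allele has switched, so n is the middle locus and the order is h – n – c.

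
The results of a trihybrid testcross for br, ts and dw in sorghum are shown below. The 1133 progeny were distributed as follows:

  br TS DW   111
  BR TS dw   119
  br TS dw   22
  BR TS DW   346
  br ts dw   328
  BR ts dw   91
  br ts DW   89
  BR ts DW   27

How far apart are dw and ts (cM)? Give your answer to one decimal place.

The two most frequent reciprocal classes, BR TS DW and br ts dw, are the parental types, so the F1 was BR TS DW / br ts dw.
The two rarest classes, BR ts DW and br TS dw, are the double crossovers. Comparing them with the parentals, only the ts allele has switched, so ts is the middle locus and the order is dw – ts – br.
Crossovers in the dw–ts interval produce the single-crossover classes BR TS dw and br ts DW (119 + 89 = 208) plus the double crossovers (49).
RF(dw–ts) = (208 + 49) / 1133 = 257/1133 = 0.2268 → 22.7 cM.

22.7 cM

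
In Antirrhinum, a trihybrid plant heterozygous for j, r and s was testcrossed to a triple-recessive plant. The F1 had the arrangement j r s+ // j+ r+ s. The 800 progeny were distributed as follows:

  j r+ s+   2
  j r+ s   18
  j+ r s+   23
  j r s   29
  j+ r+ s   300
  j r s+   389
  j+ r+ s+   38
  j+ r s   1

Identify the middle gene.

The two rarest classes, j r+ s+ and j+ r s, are the double crossovers. Comparing them with the parentals, only the r allele has switched, so r is the middle locus and the order is s – r – j.

r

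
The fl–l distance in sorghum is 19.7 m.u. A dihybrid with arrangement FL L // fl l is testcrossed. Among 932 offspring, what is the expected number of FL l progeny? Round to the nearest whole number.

92

A map distance of 19.7 m.u. corresponds to a recombination frequency of 0.197.
The F1 is FL L / fl l, so FL l is a recombinant gamete class with expected frequency r/2 = 0.197/2 = 0.0985.
Expected number = 0.0985 × 932 = 91.80 ≈ 92.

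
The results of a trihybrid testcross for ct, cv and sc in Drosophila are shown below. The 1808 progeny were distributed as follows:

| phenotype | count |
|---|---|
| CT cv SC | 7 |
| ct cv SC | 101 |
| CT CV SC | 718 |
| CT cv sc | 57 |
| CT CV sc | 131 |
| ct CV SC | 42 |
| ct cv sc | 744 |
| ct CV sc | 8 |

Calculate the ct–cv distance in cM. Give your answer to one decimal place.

6.3 cM

The two most frequent reciprocal classes, CT CV SC and ct cv sc, are the parental types, so the F1 was CT CV SC / ct cv sc.
The two rarest classes, CT cv SC and ct CV sc, are the double crossovers. Comparing them with the parentals, only the cv allele has switched, so cv is the middle locus and the order is sc – cv – ct.
Crossovers in the cv–ct interval produce the single-crossover classes ct CV SC and CT cv sc (42 + 57 = 99) plus the double crossovers (15).
RF(cv–ct) = (99 + 15) / 1808 = 114/1808 = 0.0631 → 6.3 cM.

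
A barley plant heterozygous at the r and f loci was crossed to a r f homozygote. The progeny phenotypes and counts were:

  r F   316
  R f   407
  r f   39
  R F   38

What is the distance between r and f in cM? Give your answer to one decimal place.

9.6 cM

The two most frequent classes, R f (407) and r F (316), are the parental types, so the F1 was R f / r F.
The recombinant classes are R F and r f: 38 + 39 = 77.
Recombination frequency = 77/800 = 0.0963 ≈ 9.6%, i.e. 9.6 cM.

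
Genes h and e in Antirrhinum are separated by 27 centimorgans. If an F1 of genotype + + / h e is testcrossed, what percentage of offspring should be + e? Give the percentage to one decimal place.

13.5%

A map distance of 27 centimorgans corresponds to a recombination frequency of 0.270.
The F1 is + + / h e, so + e is a recombinant gamete class with expected frequency r/2 = 0.270/2 = 0.1350.
That is 0.1350 = 13.5% of the progeny.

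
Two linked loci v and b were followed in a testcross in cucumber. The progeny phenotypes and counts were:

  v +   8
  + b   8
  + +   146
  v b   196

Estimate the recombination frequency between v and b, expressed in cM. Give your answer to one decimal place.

The two most frequent classes, + + (146) and v b (196), are the parental types, so the F1 was + + / v b.
The recombinant classes are + b and v +: 8 + 8 = 16.
Recombination frequency = 16/358 = 0.0447 ≈ 4.5%, i.e. 4.5 cM.

4.5 cM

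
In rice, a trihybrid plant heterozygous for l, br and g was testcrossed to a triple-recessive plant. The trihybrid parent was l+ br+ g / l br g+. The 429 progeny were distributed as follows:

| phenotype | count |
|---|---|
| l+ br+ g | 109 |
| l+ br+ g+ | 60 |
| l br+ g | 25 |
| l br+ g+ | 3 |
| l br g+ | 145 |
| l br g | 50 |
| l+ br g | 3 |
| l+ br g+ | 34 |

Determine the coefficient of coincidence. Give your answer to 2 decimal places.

0.34

The two rarest classes, l+ br g and l br+ g+, are the double crossovers. Comparing them with the parentals, only the br allele has switched, so br is the middle locus and the order is g – br – l.
g–br: (110 + 6)/429 = 0.2704; br–l: (59 + 6)/429 = 0.1515.
Expected DCO frequency = 0.2704 × 0.1515 ≈ 0.04097; observed = 6/429 ≈ 0.01399.
Coefficient of coincidence = 0.01399/0.04097 ≈ 0.34.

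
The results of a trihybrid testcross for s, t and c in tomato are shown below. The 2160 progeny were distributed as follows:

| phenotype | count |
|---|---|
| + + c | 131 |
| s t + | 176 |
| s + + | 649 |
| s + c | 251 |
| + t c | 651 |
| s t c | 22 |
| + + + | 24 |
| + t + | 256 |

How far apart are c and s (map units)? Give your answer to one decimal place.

The two most frequent reciprocal classes, + t c and s + +, are the parental types, so the F1 was + t c / s + +.
The two rarest classes, s t c and + + +, are the double crossovers. Comparing them with the parentals, only the s allele has switched, so s is the middle locus and the order is t – s – c.
Crossovers in the s–c interval produce the single-crossover classes + t + and s + c (256 + 251 = 507) plus the double crossovers (46).
RF(s–c) = (507 + 46) / 2160 = 553/2160 = 0.2560 → 25.6 map units.

25.6 map units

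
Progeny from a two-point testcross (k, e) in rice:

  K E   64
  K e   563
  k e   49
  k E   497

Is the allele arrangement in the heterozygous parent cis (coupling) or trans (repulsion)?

trans

The two most frequent classes are K e (563) and k E (497); these are the parental (non-recombinant) types.
So the F1 carried K e on one chromosome and k E on the other — the recessive alleles are on opposite chromosomes (trans / repulsion).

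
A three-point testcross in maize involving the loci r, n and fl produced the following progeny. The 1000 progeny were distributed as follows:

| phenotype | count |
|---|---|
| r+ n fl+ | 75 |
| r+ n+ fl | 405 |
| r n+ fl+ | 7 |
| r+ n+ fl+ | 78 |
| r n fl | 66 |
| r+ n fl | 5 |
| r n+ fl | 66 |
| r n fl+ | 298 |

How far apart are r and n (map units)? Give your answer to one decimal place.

15.3 map units

The two most frequent reciprocal classes, r n fl+ and r+ n+ fl, are the parental types, so the F1 was r n fl+ / r+ n+ fl.
The two rarest classes, r n+ fl+ and r+ n fl, are the double crossovers. Comparing them with the parentals, only the n allele has switched, so n is the middle locus and the order is r – n – fl.
Crossovers in the r–n interval produce the single-crossover classes r+ n fl+ and r n+ fl (75 + 66 = 141) plus the double crossovers (12).
RF(r–n) = (141 + 12) / 1000 = 153/1000 = 0.1530 → 15.3 map units.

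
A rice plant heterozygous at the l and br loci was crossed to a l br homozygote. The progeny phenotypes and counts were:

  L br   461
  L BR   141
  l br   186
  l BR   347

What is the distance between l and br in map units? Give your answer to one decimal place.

28.8 map units

The two most frequent classes, L br (461) and l BR (347), are the parental types, so the F1 was L br / l BR.
The recombinant classes are L BR and l br: 141 + 186 = 327.
Recombination frequency = 327/1135 = 0.2881 ≈ 28.8%, i.e. 28.8 map units.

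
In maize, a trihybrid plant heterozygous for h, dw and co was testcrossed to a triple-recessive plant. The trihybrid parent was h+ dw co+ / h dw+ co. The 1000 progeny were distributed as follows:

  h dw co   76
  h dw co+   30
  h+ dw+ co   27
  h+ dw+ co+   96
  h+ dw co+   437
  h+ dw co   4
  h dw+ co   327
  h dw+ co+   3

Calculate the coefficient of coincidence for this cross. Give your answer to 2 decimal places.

0.61

The two rarest classes, h+ dw co and h dw+ co+, are the double crossovers. Comparing them with the parentals, only the co allele has switched, so co is the middle locus and the order is dw – co – h.
dw–co: (172 + 7)/1000 = 0.1790; co–h: (57 + 7)/1000 = 0.0640.
Expected DCO frequency = 0.1790 × 0.0640 ≈ 0.01146; observed = 7/1000 ≈ 0.00700.
Coefficient of coincidence = 0.00700/0.01146 ≈ 0.61.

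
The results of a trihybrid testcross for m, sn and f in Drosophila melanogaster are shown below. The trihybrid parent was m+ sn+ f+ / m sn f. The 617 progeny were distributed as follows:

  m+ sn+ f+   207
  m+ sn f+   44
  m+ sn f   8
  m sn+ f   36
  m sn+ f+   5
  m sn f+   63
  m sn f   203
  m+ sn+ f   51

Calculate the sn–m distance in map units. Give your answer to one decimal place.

The two rarest classes, m sn+ f+ and m+ sn f, are the double crossovers. Comparing them with the parentals, only the m allele has switched, so m is the middle locus and the order is f – m – sn.
Crossovers in the m–sn interval produce the single-crossover classes m+ sn f+ and m sn+ f (44 + 36 = 80) plus the double crossovers (13).
RF(m–sn) = (80 + 13) / 617 = 93/617 = 0.1507 → 15.1 map units.

15.1 map units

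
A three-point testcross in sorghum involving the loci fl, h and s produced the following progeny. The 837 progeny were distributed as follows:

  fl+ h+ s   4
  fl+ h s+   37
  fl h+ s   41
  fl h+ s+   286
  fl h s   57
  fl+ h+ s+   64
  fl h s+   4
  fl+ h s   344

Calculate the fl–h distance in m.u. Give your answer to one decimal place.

The two most frequent reciprocal classes, fl+ h s and fl h+ s+, are the parental types, so the F1 was fl+ h s / fl h+ s+.
The two rarest classes, fl+ h+ s and fl h s+, are the double crossovers. Comparing them with the parentals, only the h allele has switched, so h is the middle locus and the order is fl – h – s.
Crossovers in the fl–h interval produce the single-crossover classes fl h s and fl+ h+ s+ (57 + 64 = 121) plus the double crossovers (8).
RF(fl–h) = (121 + 8) / 837 = 129/837 = 0.1541 → 15.4 m.u.

15.4 m.u.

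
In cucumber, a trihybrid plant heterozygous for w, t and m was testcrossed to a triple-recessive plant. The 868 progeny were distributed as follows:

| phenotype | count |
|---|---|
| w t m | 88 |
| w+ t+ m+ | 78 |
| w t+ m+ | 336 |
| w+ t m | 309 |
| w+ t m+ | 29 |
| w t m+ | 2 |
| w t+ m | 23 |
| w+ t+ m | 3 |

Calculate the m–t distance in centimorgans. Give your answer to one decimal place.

6.6 centimorgans

The two most frequent reciprocal classes, w t+ m+ and w+ t m, are the parental types, so the F1 was w t+ m+ / w+ t m.
The two rarest classes, w t m+ and w+ t+ m, are the double crossovers. Comparing them with the parentals, only the t allele has switched, so t is the middle locus and the order is w – t – m.
Crossovers in the t–m interval produce the single-crossover classes w t+ m and w+ t m+ (23 + 29 = 52) plus the double crossovers (5).
RF(t–m) = (52 + 5) / 868 = 57/868 = 0.0657 → 6.6 centimorgans.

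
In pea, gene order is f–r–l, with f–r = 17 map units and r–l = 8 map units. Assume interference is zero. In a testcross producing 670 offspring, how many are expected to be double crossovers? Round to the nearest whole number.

9

Map distances give recombination frequencies of 0.170 and 0.080 for the two intervals.
With no interference, expected double-crossover frequency = 0.170 × 0.080 = 0.01360.
Expected number = 0.01360 × 670 = 9.11 ≈ 9.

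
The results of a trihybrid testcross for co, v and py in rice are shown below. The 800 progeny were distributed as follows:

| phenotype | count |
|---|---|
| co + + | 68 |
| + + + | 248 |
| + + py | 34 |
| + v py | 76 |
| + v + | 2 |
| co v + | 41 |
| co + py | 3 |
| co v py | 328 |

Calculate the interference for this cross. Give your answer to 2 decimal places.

The two most frequent reciprocal classes, co v py and + + +, are the parental types, so the F1 was co v py / + + +.
The two rarest classes, co + py and + v +, are the double crossovers. Comparing them with the parentals, only the v allele has switched, so v is the middle locus and the order is co – v – py.
co–v: (144 + 5)/800 = 0.1862; v–py: (75 + 5)/800 = 0.1000.
Expected DCO frequency = 0.1862 × 0.1000 ≈ 0.01862; observed = 5/800 ≈ 0.00625.
Coefficient of coincidence = 0.00625/0.01862 ≈ 0.34; interference = 1 − 0.34 = 0.66.

0.66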